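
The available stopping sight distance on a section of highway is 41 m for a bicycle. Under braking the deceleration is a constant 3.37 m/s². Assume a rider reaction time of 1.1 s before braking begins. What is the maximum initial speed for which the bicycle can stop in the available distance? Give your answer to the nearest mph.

Stopping distance: v·t_r + v²/(2a) = 41 with t_r = 1.1 s and a = 3.370 m/s².
So v² + 7.414 v − 276.34 = 0.
Positive root: v = −a·t_r + √((a·t_r)² + 2a·d) = −3.707 + √(13.742 + 276.34) = 13.3248 m/s.
13.3248 m/s ÷ 0.44704 = 29.807 mph.

Maximum speed ≈ 30 mph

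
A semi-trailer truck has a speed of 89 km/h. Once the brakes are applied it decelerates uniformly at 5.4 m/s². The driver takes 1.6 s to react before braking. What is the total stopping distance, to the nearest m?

89 km/h ÷ 3.6 = 24.7222 m/s.
Reaction distance = v·t_r = 24.7222 × 1.6 = 39.556 m.
Braking distance = v²/(2a) = 24.7222² / (2 × 5.400) = 611.187 / 10.800 = 56.591 m.
Total = 39.556 + 56.591 = 96.147 m.

Total stopping distance ≈ 96 m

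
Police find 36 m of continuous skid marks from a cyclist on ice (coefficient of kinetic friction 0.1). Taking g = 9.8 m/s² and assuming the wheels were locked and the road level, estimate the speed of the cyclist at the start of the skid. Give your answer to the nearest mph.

Deceleration a = μg = 0.1 × 9.8 = 0.980 m/s².
v = √(2a·d) = √(2 × 0.980 × 36) = √70.560 = 8.4000 m/s.
= 8.4000 ÷ 0.44704 = 18.790 mph.

Initial speed ≈ 19 mph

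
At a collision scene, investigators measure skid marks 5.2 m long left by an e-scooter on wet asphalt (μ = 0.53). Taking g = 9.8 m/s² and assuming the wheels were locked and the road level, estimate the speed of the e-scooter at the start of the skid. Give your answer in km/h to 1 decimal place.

Deceleration a = μg = 0.53 × 9.8 = 5.194 m/s².
v = √(2a·d) = √(2 × 5.194 × 5.2) = √54.018 = 7.3497 m/s.
= 7.3497 × 3.6 = 26.459 km/h.

Initial speed ≈ 26.5 km/h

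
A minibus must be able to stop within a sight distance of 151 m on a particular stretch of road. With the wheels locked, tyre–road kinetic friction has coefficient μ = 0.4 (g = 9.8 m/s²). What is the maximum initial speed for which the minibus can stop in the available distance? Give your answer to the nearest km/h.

a = μg = 0.4 × 9.8 = 3.920 m/s².
v²/(2a) = d ⇒ v = √(2 × 3.920 × 151) = √1183.84 = 34.4070 m/s.
34.4070 m/s × 3.6 = 123.865 km/h.

Maximum speed ≈ 124 km/h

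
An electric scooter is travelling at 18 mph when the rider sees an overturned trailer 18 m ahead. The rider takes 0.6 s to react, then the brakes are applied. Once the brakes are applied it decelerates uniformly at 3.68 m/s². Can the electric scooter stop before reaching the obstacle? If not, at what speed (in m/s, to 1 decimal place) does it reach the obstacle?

Yes — it stops about 4.4 m short of the obstacle, so it never reaches it

18 mph × 0.44704 = 8.0467 m/s.
Reaction distance = 8.0467 × 0.6 = 4.828 m.
Braking distance = v²/(2a) = 64.749 / 7.360 = 8.797 m.
Total stopping distance = 4.828 + 8.797 = 13.625 m, vs 18 m available — it stops with 18 − 13.625 = 4.375 m to spare.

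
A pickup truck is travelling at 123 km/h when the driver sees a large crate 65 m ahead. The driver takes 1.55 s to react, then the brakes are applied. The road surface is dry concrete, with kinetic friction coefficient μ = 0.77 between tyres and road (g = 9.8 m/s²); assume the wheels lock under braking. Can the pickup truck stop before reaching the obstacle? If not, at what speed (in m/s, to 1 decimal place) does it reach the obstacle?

No — it strikes the obstacle at 31.4 m/s

123 km/h ÷ 3.6 = 34.1667 m/s.
a = μg = 0.77 × 9.8 = 7.546 m/s².
Reaction distance = 34.1667 × 1.55 = 52.958 m.
Braking distance needed to stop: v²/(2a) = 1167.363 / 15.092 = 77.350 m, so total needed = 52.958 + 77.350 = 130.308 m > 65 m — it cannot stop.
Distance remaining when braking begins: 65 − 52.958 = 12.042 m.
v² = v₀² − 2a·d = 1167.363 − 2 × 7.546 × 12.042 = 985.625 m²/s².
v = √985.625 = 31.395 m/s.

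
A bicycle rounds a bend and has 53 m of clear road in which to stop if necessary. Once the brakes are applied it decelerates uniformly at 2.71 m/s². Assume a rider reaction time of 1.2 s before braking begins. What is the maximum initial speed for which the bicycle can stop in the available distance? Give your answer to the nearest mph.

Maximum speed ≈ 31 mph

Stopping distance: v·t_r + v²/(2a) = 53 with t_r = 1.2 s and a = 2.710 m/s².
So v² + 6.504 v − 287.26 = 0.
Positive root: v = −a·t_r + √((a·t_r)² + 2a·d) = −3.252 + √(10.576 + 287.26) = 14.0059 m/s.
14.0059 m/s ÷ 0.44704 = 31.330 mph.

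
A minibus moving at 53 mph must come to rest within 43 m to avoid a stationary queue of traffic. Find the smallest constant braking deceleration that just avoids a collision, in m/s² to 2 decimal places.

53 mph × 0.44704 = 23.6931 m/s.
v² = 2a·d ⇒ a = v²/(2d) = 23.6931² / (2 × 43.000) = 561.363 / 86.000 = 6.5275 m/s².

Required deceleration ≈ 6.53 m/s²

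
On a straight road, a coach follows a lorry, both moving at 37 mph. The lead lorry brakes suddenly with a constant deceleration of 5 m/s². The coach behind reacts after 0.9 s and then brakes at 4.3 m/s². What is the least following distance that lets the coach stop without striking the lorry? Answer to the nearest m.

Minimum gap ≈ 19 m

37 mph × 0.44704 = 16.5405 m/s.
Leader travels v²/(2a_L) = 273.588 / 10.000 = 27.359 m before stopping.
Follower covers v·t_r = 16.5405 × 0.9 = 14.886 m while reacting, then v²/(2a_F) = 273.588 / 8.600 = 31.813 m while braking, for a total of 14.886 + 31.813 = 46.699 m.
Since a_F ≤ a_L and the follower starts braking later, the follower is never slower than the leader, so the closest approach is when both have stopped.
Minimum gap = 46.699 − 27.359 = 19.340 m.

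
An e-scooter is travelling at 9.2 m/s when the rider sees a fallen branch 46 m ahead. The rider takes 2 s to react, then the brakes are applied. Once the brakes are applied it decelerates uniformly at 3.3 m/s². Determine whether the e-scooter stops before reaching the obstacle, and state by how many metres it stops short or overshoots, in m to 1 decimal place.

Reaction distance = 9.2000 × 2 = 18.400 m.
Braking distance = v²/(2a) = 84.640 / 6.600 = 12.824 m.
Total stopping distance = 18.400 + 12.824 = 31.224 m, vs 46 m available — it stops with 46 − 31.224 = 14.776 m to spare.

Yes — it stops 14.8 m short of the obstacle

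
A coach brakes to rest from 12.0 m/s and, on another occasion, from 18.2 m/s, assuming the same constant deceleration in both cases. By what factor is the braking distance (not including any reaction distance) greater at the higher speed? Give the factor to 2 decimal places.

Braking distance d = v²/(2a), so with a fixed, d ∝ v².
Factor = (18.2/12.0)² = 1.5167² = 2.3004.

Factor ≈ 2.30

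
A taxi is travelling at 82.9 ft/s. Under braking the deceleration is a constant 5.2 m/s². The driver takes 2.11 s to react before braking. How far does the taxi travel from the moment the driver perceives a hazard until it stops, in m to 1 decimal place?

82.9 ft/s × 0.3048 = 25.2679 m/s.
Reaction distance = v·t_r = 25.2679 × 2.11 = 53.315 m.
Braking distance = v²/(2a) = 25.2679² / (2 × 5.200) = 638.467 / 10.400 = 61.391 m.
Total = 53.315 + 61.391 = 114.706 m.

Total stopping distance ≈ 114.7 m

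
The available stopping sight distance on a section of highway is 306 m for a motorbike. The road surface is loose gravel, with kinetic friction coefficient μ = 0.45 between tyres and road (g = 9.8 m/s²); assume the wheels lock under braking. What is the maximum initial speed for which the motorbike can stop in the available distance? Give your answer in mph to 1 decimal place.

a = μg = 0.45 × 9.8 = 4.410 m/s².
v²/(2a) = d ⇒ v = √(2 × 4.410 × 306) = √2698.92 = 51.9511 m/s.
51.9511 m/s ÷ 0.44704 = 116.211 mph.

Maximum speed ≈ 116.2 mph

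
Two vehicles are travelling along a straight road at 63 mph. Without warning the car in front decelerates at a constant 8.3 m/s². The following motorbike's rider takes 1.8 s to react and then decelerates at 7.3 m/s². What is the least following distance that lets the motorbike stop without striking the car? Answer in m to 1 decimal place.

Minimum gap ≈ 57.2 m

63 mph × 0.44704 = 28.1635 m/s.
Leader travels v²/(2a_L) = 793.183 / 16.600 = 47.782 m before stopping.
Follower covers v·t_r = 28.1635 × 1.8 = 50.694 m while reacting, then v²/(2a_F) = 793.183 / 14.600 = 54.328 m while braking, for a total of 50.694 + 54.328 = 105.022 m.
Since a_F ≤ a_L and the follower starts braking later, the follower is never slower than the leader, so the closest approach is when both have stopped.
Minimum gap = 105.022 − 47.782 = 57.240 m.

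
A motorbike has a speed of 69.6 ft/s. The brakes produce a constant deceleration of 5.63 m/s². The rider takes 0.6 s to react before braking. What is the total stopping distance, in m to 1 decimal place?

69.6 ft/s × 0.3048 = 21.2141 m/s.
Reaction distance = v·t_r = 21.2141 × 0.6 = 12.728 m.
Braking distance = v²/(2a) = 21.2141² / (2 × 5.630) = 450.038 / 11.260 = 39.968 m.
Total = 12.728 + 39.968 = 52.696 m.

Total stopping distance ≈ 52.7 m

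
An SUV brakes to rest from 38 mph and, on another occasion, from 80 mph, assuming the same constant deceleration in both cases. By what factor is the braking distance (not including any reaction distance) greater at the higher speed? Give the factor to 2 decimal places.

Factor ≈ 4.43

Braking distance d = v²/(2a), so with a fixed, d ∝ v².
Factor = (80/38)² = 2.1053² = 4.4323.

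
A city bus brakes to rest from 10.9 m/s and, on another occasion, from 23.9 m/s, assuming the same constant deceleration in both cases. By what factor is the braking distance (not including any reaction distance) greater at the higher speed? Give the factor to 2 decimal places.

Factor ≈ 4.81

Braking distance d = v²/(2a), so with a fixed, d ∝ v².
Factor = (23.9/10.9)² = 2.1927² = 4.8079.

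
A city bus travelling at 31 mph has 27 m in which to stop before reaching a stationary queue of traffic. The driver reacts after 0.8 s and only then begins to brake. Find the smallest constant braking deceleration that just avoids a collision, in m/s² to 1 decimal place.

Required deceleration ≈ 6.0 m/s²

31 mph × 0.44704 = 13.8582 m/s.
Distance covered during reaction = 13.8582 × 0.8 = 11.087 m.
Distance available for braking: 27 − 11.087 = 15.913 m.
v² = 2a·d ⇒ a = v²/(2d) = 13.8582² / (2 × 15.913) = 192.050 / 31.826 = 6.0344 m/s².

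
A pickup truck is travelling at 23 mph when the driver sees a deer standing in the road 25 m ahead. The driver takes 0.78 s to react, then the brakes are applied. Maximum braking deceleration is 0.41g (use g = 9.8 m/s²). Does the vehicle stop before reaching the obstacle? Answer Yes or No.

23 mph × 0.44704 = 10.2819 m/s.
a = 0.41 × 9.8 = 4.018 m/s².
Reaction distance = 10.2819 × 0.78 = 8.020 m.
Braking distance = v²/(2a) = 105.717 / 8.036 = 13.155 m.
Total stopping distance = 8.020 + 13.155 = 21.175 m, vs 25 m available — it stops with 25 − 21.175 = 3.825 m to spare.

Yes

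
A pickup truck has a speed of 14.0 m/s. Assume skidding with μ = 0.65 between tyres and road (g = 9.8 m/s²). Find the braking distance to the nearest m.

Braking distance ≈ 15 m

a = μg = 0.65 × 9.8 = 6.370 m/s².
Braking distance = v²/(2a) = 14.0000² / (2 × 6.370) = 196.000 / 12.740 = 15.385 m.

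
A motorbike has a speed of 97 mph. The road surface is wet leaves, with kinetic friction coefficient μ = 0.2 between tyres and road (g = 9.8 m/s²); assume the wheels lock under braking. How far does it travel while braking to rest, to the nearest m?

Braking distance ≈ 480 m

97 mph × 0.44704 = 43.3629 m/s.
a = μg = 0.2 × 9.8 = 1.960 m/s².
Braking distance = v²/(2a) = 43.3629² / (2 × 1.960) = 1880.341 / 3.920 = 479.679 m.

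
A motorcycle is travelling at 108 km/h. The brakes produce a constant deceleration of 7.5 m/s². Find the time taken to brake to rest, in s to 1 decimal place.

108 km/h ÷ 3.6 = 30.0000 m/s.
Braking time = v/a = 30.0000 / 7.500 = 4.000 s.

Braking time ≈ 4.0 s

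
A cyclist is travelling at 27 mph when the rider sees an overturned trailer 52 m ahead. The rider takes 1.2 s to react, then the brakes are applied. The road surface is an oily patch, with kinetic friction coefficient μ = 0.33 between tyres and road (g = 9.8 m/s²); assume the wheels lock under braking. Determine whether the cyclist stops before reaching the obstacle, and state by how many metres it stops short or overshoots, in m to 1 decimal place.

Yes — it stops 15.0 m short of the obstacle

27 mph × 0.44704 = 12.0701 m/s.
a = μg = 0.33 × 9.8 = 3.234 m/s².
Reaction distance = 12.0701 × 1.2 = 14.484 m.
Braking distance = v²/(2a) = 145.687 / 6.468 = 22.524 m.
Total stopping distance = 14.484 + 22.524 = 37.008 m, vs 52 m available — it stops with 52 − 37.008 = 14.992 m to spare.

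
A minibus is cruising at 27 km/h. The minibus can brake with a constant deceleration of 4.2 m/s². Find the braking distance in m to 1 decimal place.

27 km/h ÷ 3.6 = 7.5000 m/s.
Braking distance = v²/(2a) = 7.5000² / (2 × 4.200) = 56.250 / 8.400 = 6.696 m.

Braking distance ≈ 6.7 m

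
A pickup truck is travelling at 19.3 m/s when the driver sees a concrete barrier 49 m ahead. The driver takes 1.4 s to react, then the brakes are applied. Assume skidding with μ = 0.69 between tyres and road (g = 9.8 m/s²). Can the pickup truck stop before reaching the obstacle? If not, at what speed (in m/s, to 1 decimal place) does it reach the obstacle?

a = μg = 0.69 × 9.8 = 6.762 m/s².
Reaction distance = 19.3000 × 1.4 = 27.020 m.
Braking distance needed to stop: v²/(2a) = 372.490 / 13.524 = 27.543 m, so total needed = 27.020 + 27.543 = 54.563 m > 49 m — it cannot stop.
Distance remaining when braking begins: 49 − 27.020 = 21.980 m.
v² = v₀² − 2a·d = 372.490 − 2 × 6.762 × 21.980 = 75.232 m²/s².
v = √75.232 = 8.674 m/s.

No — it strikes the obstacle at 8.7 m/s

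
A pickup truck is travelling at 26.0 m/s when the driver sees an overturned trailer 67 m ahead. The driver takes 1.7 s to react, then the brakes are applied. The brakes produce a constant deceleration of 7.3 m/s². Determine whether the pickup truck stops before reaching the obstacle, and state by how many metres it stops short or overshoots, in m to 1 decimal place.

No — it overshoots by 23.5 m

Reaction distance = 26.0000 × 1.7 = 44.200 m.
Braking distance = v²/(2a) = 676.000 / 14.600 = 46.301 m.
Total stopping distance = 44.200 + 46.301 = 90.501 m, vs 67 m available — it cannot stop in time and overshoots by 90.501 − 67 = 23.501 m.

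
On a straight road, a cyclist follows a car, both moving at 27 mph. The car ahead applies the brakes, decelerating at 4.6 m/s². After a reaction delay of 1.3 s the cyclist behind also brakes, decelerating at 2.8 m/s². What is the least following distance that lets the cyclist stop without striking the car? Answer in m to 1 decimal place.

Minimum gap ≈ 25.9 m

27 mph × 0.44704 = 12.0701 m/s.
Leader travels v²/(2a_L) = 145.687 / 9.200 = 15.836 m before stopping.
Follower covers v·t_r = 12.0701 × 1.3 = 15.691 m while reacting, then v²/(2a_F) = 145.687 / 5.600 = 26.016 m while braking, for a total of 15.691 + 26.016 = 41.707 m.
Since a_F ≤ a_L and the follower starts braking later, the follower is never slower than the leader, so the closest approach is when both have stopped.
Minimum gap = 41.707 − 15.836 = 25.871 m.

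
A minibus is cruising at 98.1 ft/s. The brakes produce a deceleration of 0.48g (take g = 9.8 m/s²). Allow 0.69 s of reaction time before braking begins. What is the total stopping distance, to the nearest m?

Total stopping distance ≈ 116 m

98.1 ft/s × 0.3048 = 29.9009 m/s.
a = 0.48 × 9.8 = 4.704 m/s².
Reaction distance = v·t_r = 29.9009 × 0.69 = 20.632 m.
Braking distance = v²/(2a) = 29.9009² / (2 × 4.704) = 894.064 / 9.408 = 95.032 m.
Total = 20.632 + 95.032 = 115.664 m.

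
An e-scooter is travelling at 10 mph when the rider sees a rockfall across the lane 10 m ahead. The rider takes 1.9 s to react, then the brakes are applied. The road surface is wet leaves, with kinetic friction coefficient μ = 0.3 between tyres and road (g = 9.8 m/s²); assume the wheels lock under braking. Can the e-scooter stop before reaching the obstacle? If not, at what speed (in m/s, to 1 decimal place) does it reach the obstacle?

10 mph × 0.44704 = 4.4704 m/s.
a = μg = 0.3 × 9.8 = 2.940 m/s².
Reaction distance = 4.4704 × 1.9 = 8.494 m.
Braking distance needed to stop: v²/(2a) = 19.984 / 5.880 = 3.399 m, so total needed = 8.494 + 3.399 = 11.893 m > 10 m — it cannot stop.
Distance remaining when braking begins: 10 − 8.494 = 1.506 m.
v² = v₀² − 2a·d = 19.984 − 2 × 2.940 × 1.506 = 11.129 m²/s².
v = √11.129 = 3.336 m/s.

No — it strikes the obstacle at 3.3 m/s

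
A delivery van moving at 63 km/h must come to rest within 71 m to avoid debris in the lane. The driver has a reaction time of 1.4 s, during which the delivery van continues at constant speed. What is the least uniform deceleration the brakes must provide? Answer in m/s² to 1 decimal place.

Required deceleration ≈ 3.3 m/s²

63 km/h ÷ 3.6 = 17.5000 m/s.
Distance covered during reaction = 17.5000 × 1.4 = 24.500 m.
Distance available for braking: 71 − 24.500 = 46.500 m.
v² = 2a·d ⇒ a = v²/(2d) = 17.5000² / (2 × 46.500) = 306.250 / 93.000 = 3.2930 m/s².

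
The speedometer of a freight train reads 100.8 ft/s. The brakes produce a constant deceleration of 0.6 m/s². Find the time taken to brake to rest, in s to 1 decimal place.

100.8 ft/s × 0.3048 = 30.7238 m/s.
Braking time = v/a = 30.7238 / 0.600 = 51.206 s.

Braking time ≈ 51.2 s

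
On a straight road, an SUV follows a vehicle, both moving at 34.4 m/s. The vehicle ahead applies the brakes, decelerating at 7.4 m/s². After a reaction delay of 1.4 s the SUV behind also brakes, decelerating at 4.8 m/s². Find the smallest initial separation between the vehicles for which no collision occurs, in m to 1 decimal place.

Minimum gap ≈ 91.5 m

Leader travels v²/(2a_L) = 1183.360 / 14.800 = 79.957 m before stopping.
Follower covers v·t_r = 34.4000 × 1.4 = 48.160 m while reacting, then v²/(2a_F) = 1183.360 / 9.600 = 123.267 m while braking, for a total of 48.160 + 123.267 = 171.427 m.
Since a_F ≤ a_L and the follower starts braking later, the follower is never slower than the leader, so the closest approach is when both have stopped.
Minimum gap = 171.427 − 79.957 = 91.470 m.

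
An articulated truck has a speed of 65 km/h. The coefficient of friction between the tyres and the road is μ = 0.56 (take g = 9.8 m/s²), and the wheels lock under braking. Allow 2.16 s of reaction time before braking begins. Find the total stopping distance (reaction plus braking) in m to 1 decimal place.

65 km/h ÷ 3.6 = 18.0556 m/s.
a = μg = 0.56 × 9.8 = 5.488 m/s².
Reaction distance = v·t_r = 18.0556 × 2.16 = 39.000 m.
Braking distance = v²/(2a) = 18.0556² / (2 × 5.488) = 326.005 / 10.976 = 29.702 m.
Total = 39.000 + 29.702 = 68.702 m.

Total stopping distance ≈ 68.7 m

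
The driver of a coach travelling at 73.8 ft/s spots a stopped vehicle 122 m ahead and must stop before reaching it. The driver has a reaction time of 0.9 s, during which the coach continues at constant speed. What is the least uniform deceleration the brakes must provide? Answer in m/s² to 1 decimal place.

73.8 ft/s × 0.3048 = 22.4942 m/s.
Distance covered during reaction = 22.4942 × 0.9 = 20.245 m.
Distance available for braking: 122 − 20.245 = 101.755 m.
v² = 2a·d ⇒ a = v²/(2d) = 22.4942² / (2 × 101.755) = 505.989 / 203.510 = 2.4863 m/s².

Required deceleration ≈ 2.5 m/s²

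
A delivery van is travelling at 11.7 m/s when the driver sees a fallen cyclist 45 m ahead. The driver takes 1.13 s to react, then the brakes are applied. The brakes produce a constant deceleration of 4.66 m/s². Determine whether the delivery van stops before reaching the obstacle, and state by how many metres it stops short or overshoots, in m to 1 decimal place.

Reaction distance = 11.7000 × 1.13 = 13.221 m.
Braking distance = v²/(2a) = 136.890 / 9.320 = 14.688 m.
Total stopping distance = 13.221 + 14.688 = 27.909 m, vs 45 m available — it stops with 45 − 27.909 = 17.091 m to spare.

Yes — it stops 17.1 m short of the obstacle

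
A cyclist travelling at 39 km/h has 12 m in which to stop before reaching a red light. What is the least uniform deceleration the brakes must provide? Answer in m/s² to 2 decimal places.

Required deceleration ≈ 4.89 m/s²

39 km/h ÷ 3.6 = 10.8333 m/s.
v² = 2a·d ⇒ a = v²/(2d) = 10.8333² / (2 × 12.000) = 117.360 / 24.000 = 4.8900 m/s².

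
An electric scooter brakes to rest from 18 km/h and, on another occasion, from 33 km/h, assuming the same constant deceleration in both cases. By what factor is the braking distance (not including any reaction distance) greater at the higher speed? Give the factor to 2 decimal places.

Braking distance d = v²/(2a), so with a fixed, d ∝ v².
Factor = (33/18)² = 1.8333² = 3.3610.

Factor ≈ 3.36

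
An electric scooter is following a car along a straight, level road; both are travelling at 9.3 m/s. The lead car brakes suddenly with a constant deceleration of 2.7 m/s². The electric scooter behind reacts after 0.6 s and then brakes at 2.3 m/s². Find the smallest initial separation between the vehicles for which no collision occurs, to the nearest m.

Minimum gap ≈ 8 m

Leader travels v²/(2a_L) = 86.490 / 5.400 = 16.017 m before stopping.
Follower covers v·t_r = 9.3000 × 0.6 = 5.580 m while reacting, then v²/(2a_F) = 86.490 / 4.600 = 18.802 m while braking, for a total of 5.580 + 18.802 = 24.382 m.
Since a_F ≤ a_L and the follower starts braking later, the follower is never slower than the leader, so the closest approach is when both have stopped.
Minimum gap = 24.382 − 16.017 = 8.365 m.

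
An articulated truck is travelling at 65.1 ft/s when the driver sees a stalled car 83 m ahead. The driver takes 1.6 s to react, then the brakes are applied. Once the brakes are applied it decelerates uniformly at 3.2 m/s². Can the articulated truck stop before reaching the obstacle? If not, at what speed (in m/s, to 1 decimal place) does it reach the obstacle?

65.1 ft/s × 0.3048 = 19.8425 m/s.
Reaction distance = 19.8425 × 1.6 = 31.748 m.
Braking distance needed to stop: v²/(2a) = 393.725 / 6.400 = 61.520 m, so total needed = 31.748 + 61.520 = 93.268 m > 83 m — it cannot stop.
Distance remaining when braking begins: 83 − 31.748 = 51.252 m.
v² = v₀² − 2a·d = 393.725 − 2 × 3.200 × 51.252 = 65.712 m²/s².
v = √65.712 = 8.106 m/s.

No — it strikes the obstacle at 8.1 m/s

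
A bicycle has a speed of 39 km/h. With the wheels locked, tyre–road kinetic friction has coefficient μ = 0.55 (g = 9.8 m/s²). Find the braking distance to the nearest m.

39 km/h ÷ 3.6 = 10.8333 m/s.
a = μg = 0.55 × 9.8 = 5.390 m/s².
Braking distance = v²/(2a) = 10.8333² / (2 × 5.390) = 117.360 / 10.780 = 10.887 m.

Braking distance ≈ 11 m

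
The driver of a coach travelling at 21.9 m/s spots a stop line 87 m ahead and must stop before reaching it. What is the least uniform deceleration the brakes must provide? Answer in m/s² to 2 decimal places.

Required deceleration ≈ 2.76 m/s²

v² = 2a·d ⇒ a = v²/(2d) = 21.9000² / (2 × 87.000) = 479.610 / 174.000 = 2.7564 m/s².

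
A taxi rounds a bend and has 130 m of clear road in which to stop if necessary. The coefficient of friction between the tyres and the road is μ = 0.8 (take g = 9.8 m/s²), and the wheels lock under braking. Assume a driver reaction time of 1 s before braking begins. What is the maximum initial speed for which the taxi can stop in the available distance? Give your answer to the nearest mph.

a = μg = 0.8 × 9.8 = 7.840 m/s².
Stopping distance: v·t_r + v²/(2a) = 130 with t_r = 1 s and a = 7.840 m/s².
So v² + 15.680 v − 2038.40 = 0.
Positive root: v = −a·t_r + √((a·t_r)² + 2a·d) = −7.840 + √(61.466 + 2038.40) = 37.9843 m/s.
37.9843 m/s ÷ 0.44704 = 84.968 mph.

Maximum speed ≈ 85 mph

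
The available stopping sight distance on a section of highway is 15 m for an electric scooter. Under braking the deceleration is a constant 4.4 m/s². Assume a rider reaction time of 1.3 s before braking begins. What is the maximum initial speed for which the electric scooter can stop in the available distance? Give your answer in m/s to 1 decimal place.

Stopping distance: v·t_r + v²/(2a) = 15 with t_r = 1.3 s and a = 4.400 m/s².
So v² + 11.440 v − 132.00 = 0.
Positive root: v = −a·t_r + √((a·t_r)² + 2a·d) = −5.720 + √(32.718 + 132.00) = 7.1143 m/s.

Maximum speed ≈ 7.1 m/s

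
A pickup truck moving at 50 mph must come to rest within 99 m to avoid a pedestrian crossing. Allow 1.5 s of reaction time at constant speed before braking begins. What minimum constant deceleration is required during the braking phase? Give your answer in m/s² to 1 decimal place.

Required deceleration ≈ 3.8 m/s²

50 mph × 0.44704 = 22.3520 m/s.
Distance covered during reaction = 22.3520 × 1.5 = 33.528 m.
Distance available for braking: 99 − 33.528 = 65.472 m.
v² = 2a·d ⇒ a = v²/(2d) = 22.3520² / (2 × 65.472) = 499.612 / 130.944 = 3.8155 m/s².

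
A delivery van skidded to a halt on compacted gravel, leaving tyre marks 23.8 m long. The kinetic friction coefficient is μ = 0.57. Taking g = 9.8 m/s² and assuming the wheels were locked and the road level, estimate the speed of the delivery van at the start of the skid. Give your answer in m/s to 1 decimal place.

Initial speed ≈ 16.3 m/s

Deceleration a = μg = 0.57 × 9.8 = 5.586 m/s².
v = √(2a·d) = √(2 × 5.586 × 23.8) = √265.894 = 16.3063 m/s.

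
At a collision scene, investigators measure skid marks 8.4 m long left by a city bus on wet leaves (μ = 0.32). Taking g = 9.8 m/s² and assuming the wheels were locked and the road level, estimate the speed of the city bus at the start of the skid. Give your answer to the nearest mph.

Deceleration a = μg = 0.32 × 9.8 = 3.136 m/s².
v = √(2a·d) = √(2 × 3.136 × 8.4) = √52.685 = 7.2584 m/s.
= 7.2584 ÷ 0.44704 = 16.237 mph.

Initial speed ≈ 16 mph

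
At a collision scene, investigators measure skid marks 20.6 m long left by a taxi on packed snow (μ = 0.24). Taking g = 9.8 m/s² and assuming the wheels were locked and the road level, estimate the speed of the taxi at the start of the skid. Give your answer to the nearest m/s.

Initial speed ≈ 10 m/s

Deceleration a = μg = 0.24 × 9.8 = 2.352 m/s².
v = √(2a·d) = √(2 × 2.352 × 20.6) = √96.902 = 9.8439 m/s.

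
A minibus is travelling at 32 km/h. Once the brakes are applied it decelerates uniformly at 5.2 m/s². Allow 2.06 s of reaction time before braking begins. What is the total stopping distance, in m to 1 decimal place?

Total stopping distance ≈ 25.9 m

32 km/h ÷ 3.6 = 8.8889 m/s.
Reaction distance = v·t_r = 8.8889 × 2.06 = 18.311 m.
Braking distance = v²/(2a) = 8.8889² / (2 × 5.200) = 79.013 / 10.400 = 7.597 m.
Total = 18.311 + 7.597 = 25.908 m.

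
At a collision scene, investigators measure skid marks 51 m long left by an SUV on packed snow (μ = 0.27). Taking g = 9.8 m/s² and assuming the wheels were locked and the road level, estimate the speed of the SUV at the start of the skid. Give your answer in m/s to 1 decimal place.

Deceleration a = μg = 0.27 × 9.8 = 2.646 m/s².
v = √(2a·d) = √(2 × 2.646 × 51) = √269.892 = 16.4284 m/s.

Initial speed ≈ 16.4 m/s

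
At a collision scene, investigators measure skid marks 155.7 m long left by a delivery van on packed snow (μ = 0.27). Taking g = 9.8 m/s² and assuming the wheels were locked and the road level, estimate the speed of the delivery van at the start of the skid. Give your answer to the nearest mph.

Initial speed ≈ 64 mph

Deceleration a = μg = 0.27 × 9.8 = 2.646 m/s².
v = √(2a·d) = √(2 × 2.646 × 155.7) = √823.964 = 28.7048 m/s.
= 28.7048 ÷ 0.44704 = 64.211 mph.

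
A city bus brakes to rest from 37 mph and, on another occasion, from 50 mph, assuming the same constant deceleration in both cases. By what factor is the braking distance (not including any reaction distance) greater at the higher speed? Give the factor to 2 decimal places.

Factor ≈ 1.83

Braking distance d = v²/(2a), so with a fixed, d ∝ v².
Factor = (50/37)² = 1.3514² = 1.8263.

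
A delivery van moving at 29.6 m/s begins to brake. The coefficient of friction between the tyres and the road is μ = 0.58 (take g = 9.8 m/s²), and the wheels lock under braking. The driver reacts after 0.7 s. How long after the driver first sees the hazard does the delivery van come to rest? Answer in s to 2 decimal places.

Total time ≈ 5.91 s

a = μg = 0.58 × 9.8 = 5.684 m/s².
Braking time = v/a = 29.6000 / 5.684 = 5.208 s.
Total = 0.7 + 5.208 = 5.908 s.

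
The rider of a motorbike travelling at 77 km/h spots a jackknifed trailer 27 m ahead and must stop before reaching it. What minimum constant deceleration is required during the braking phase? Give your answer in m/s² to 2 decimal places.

Required deceleration ≈ 8.47 m/s²

77 km/h ÷ 3.6 = 21.3889 m/s.
v² = 2a·d ⇒ a = v²/(2d) = 21.3889² / (2 × 27.000) = 457.485 / 54.000 = 8.4719 m/s².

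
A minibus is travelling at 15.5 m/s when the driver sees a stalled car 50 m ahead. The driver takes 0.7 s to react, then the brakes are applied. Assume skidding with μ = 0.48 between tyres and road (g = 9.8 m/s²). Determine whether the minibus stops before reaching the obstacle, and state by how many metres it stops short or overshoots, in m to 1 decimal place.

a = μg = 0.48 × 9.8 = 4.704 m/s².
Reaction distance = 15.5000 × 0.7 = 10.850 m.
Braking distance = v²/(2a) = 240.250 / 9.408 = 25.537 m.
Total stopping distance = 10.850 + 25.537 = 36.387 m, vs 50 m available — it stops with 50 − 36.387 = 13.613 m to spare.

Yes — it stops 13.6 m short of the obstacle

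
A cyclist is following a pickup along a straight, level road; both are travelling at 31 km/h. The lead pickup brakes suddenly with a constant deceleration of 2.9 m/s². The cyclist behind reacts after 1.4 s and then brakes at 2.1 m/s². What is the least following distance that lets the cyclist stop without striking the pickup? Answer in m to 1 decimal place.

Minimum gap ≈ 16.9 m

31 km/h ÷ 3.6 = 8.6111 m/s.
Leader travels v²/(2a_L) = 74.151 / 5.800 = 12.785 m before stopping.
Follower covers v·t_r = 8.6111 × 1.4 = 12.056 m while reacting, then v²/(2a_F) = 74.151 / 4.200 = 17.655 m while braking, for a total of 12.056 + 17.655 = 29.711 m.
Since a_F ≤ a_L and the follower starts braking later, the follower is never slower than the leader, so the closest approach is when both have stopped.
Minimum gap = 29.711 − 12.785 = 16.926 m.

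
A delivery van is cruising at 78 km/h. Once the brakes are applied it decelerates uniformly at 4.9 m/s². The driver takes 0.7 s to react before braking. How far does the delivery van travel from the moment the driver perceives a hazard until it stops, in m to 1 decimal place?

Total stopping distance ≈ 63.1 m

78 km/h ÷ 3.6 = 21.6667 m/s.
Reaction distance = v·t_r = 21.6667 × 0.7 = 15.167 m.
Braking distance = v²/(2a) = 21.6667² / (2 × 4.900) = 469.446 / 9.800 = 47.903 m.
Total = 15.167 + 47.903 = 63.070 m.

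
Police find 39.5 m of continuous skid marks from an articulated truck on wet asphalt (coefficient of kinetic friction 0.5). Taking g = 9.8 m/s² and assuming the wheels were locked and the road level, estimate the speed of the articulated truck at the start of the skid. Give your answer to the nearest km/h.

Initial speed ≈ 71 km/h

Deceleration a = μg = 0.5 × 9.8 = 4.900 m/s².
v = √(2a·d) = √(2 × 4.900 × 39.5) = √387.100 = 19.6749 m/s.
= 19.6749 × 3.6 = 70.830 km/h.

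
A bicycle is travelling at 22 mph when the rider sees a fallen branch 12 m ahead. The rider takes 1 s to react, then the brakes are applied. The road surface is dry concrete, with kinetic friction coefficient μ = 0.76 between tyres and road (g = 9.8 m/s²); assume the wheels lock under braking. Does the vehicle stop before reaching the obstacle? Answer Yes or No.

No

22 mph × 0.44704 = 9.8349 m/s.
a = μg = 0.76 × 9.8 = 7.448 m/s².
Reaction distance = 9.8349 × 1 = 9.835 m.
Braking distance = v²/(2a) = 96.725 / 14.896 = 6.493 m.
Total stopping distance = 9.835 + 6.493 = 16.328 m, vs 12 m available — it cannot stop in time and overshoots by 16.328 − 12 = 4.328 m.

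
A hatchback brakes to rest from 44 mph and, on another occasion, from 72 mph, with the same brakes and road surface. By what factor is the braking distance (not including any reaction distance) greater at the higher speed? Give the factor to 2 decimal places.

Braking distance d = v²/(2a), so with a fixed, d ∝ v².
Factor = (72/44)² = 1.6364² = 2.6778.

Factor ≈ 2.68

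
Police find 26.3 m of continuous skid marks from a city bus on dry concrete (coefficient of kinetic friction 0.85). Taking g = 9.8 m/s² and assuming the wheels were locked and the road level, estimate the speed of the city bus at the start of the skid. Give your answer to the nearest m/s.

Deceleration a = μg = 0.85 × 9.8 = 8.330 m/s².
v = √(2a·d) = √(2 × 8.330 × 26.3) = √438.158 = 20.9322 m/s.

Initial speed ≈ 21 m/s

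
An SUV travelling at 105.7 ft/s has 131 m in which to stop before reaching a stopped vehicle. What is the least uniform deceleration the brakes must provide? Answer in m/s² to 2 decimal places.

105.7 ft/s × 0.3048 = 32.2174 m/s.
v² = 2a·d ⇒ a = v²/(2d) = 32.2174² / (2 × 131.000) = 1037.961 / 262.000 = 3.9617 m/s².

Required deceleration ≈ 3.96 m/s²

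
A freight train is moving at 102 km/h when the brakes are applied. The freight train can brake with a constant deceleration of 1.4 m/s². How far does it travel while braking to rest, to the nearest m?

Braking distance ≈ 287 m

102 km/h ÷ 3.6 = 28.3333 m/s.
Braking distance = v²/(2a) = 28.3333² / (2 × 1.400) = 802.776 / 2.800 = 286.706 m.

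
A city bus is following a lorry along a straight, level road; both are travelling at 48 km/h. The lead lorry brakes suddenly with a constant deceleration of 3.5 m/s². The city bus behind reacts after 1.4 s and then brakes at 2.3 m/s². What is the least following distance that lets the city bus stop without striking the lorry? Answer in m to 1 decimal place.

48 km/h ÷ 3.6 = 13.3333 m/s.
Leader travels v²/(2a_L) = 177.777 / 7.000 = 25.397 m before stopping.
Follower covers v·t_r = 13.3333 × 1.4 = 18.667 m while reacting, then v²/(2a_F) = 177.777 / 4.600 = 38.647 m while braking, for a total of 18.667 + 38.647 = 57.314 m.
Since a_F ≤ a_L and the follower starts braking later, the follower is never slower than the leader, so the closest approach is when both have stopped.
Minimum gap = 57.314 − 25.397 = 31.917 m.

Minimum gap ≈ 31.9 m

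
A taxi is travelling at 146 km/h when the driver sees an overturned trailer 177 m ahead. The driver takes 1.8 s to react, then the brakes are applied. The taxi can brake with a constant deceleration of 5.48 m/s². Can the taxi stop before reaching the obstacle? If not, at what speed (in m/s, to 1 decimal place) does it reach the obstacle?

146 km/h ÷ 3.6 = 40.5556 m/s.
Reaction distance = 40.5556 × 1.8 = 73.000 m.
Braking distance needed to stop: v²/(2a) = 1644.757 / 10.960 = 150.069 m, so total needed = 73.000 + 150.069 = 223.069 m > 177 m — it cannot stop.
Distance remaining when braking begins: 177 − 73.000 = 104.000 m.
v² = v₀² − 2a·d = 1644.757 − 2 × 5.480 × 104.000 = 504.917 m²/s².
v = √504.917 = 22.470 m/s.

No — it strikes the obstacle at 22.5 m/s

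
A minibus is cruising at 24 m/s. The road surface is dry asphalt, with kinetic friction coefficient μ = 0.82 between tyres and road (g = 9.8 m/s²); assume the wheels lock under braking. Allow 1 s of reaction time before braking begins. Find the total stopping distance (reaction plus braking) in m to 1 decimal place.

a = μg = 0.82 × 9.8 = 8.036 m/s².
Reaction distance = v·t_r = 24.0000 × 1 = 24.000 m.
Braking distance = v²/(2a) = 24.0000² / (2 × 8.036) = 576.000 / 16.072 = 35.839 m.
Total = 24.000 + 35.839 = 59.839 m.

Total stopping distance ≈ 59.8 m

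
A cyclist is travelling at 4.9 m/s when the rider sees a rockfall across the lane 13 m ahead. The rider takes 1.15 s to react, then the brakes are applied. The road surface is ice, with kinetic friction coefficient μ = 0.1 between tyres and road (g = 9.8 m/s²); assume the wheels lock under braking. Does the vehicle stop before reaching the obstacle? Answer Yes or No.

No

a = μg = 0.1 × 9.8 = 0.980 m/s².
Reaction distance = 4.9000 × 1.15 = 5.635 m.
Braking distance = v²/(2a) = 24.010 / 1.960 = 12.250 m.
Total stopping distance = 5.635 + 12.250 = 17.885 m, vs 13 m available — it cannot stop in time and overshoots by 17.885 − 13 = 4.885 m.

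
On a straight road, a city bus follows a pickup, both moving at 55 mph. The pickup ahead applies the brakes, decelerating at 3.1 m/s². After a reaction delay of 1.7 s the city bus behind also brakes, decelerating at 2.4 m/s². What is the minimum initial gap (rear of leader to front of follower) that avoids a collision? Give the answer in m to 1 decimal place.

Minimum gap ≈ 70.2 m

55 mph × 0.44704 = 24.5872 m/s.
Leader travels v²/(2a_L) = 604.530 / 6.200 = 97.505 m before stopping.
Follower covers v·t_r = 24.5872 × 1.7 = 41.798 m while reacting, then v²/(2a_F) = 604.530 / 4.800 = 125.944 m while braking, for a total of 41.798 + 125.944 = 167.742 m.
Since a_F ≤ a_L and the follower starts braking later, the follower is never slower than the leader, so the closest approach is when both have stopped.
Minimum gap = 167.742 − 97.505 = 70.237 m.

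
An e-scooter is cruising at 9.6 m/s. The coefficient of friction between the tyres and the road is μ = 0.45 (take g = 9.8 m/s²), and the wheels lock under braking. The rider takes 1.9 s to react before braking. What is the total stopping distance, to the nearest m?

a = μg = 0.45 × 9.8 = 4.410 m/s².
Reaction distance = v·t_r = 9.6000 × 1.9 = 18.240 m.
Braking distance = v²/(2a) = 9.6000² / (2 × 4.410) = 92.160 / 8.820 = 10.449 m.
Total = 18.240 + 10.449 = 28.689 m.

Total stopping distance ≈ 29 m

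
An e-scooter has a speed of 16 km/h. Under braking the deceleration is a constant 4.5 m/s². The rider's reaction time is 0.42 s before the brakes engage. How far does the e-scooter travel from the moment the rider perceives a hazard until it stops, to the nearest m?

16 km/h ÷ 3.6 = 4.4444 m/s.
Reaction distance = v·t_r = 4.4444 × 0.42 = 1.867 m.
Braking distance = v²/(2a) = 4.4444² / (2 × 4.500) = 19.753 / 9.000 = 2.195 m.
Total = 1.867 + 2.195 = 4.062 m.

Total stopping distance ≈ 4 m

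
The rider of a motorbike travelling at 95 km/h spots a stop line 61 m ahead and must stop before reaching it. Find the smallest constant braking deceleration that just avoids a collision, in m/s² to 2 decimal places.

95 km/h ÷ 3.6 = 26.3889 m/s.
v² = 2a·d ⇒ a = v²/(2d) = 26.3889² / (2 × 61.000) = 696.374 / 122.000 = 5.7080 m/s².

Required deceleration ≈ 5.71 m/s²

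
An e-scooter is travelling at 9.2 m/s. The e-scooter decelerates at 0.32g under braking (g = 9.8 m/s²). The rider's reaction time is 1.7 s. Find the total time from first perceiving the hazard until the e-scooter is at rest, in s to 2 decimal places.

Total time ≈ 4.63 s

a = 0.32 × 9.8 = 3.136 m/s².
Braking time = v/a = 9.2000 / 3.136 = 2.934 s.
Total = 1.7 + 2.934 = 4.634 s.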